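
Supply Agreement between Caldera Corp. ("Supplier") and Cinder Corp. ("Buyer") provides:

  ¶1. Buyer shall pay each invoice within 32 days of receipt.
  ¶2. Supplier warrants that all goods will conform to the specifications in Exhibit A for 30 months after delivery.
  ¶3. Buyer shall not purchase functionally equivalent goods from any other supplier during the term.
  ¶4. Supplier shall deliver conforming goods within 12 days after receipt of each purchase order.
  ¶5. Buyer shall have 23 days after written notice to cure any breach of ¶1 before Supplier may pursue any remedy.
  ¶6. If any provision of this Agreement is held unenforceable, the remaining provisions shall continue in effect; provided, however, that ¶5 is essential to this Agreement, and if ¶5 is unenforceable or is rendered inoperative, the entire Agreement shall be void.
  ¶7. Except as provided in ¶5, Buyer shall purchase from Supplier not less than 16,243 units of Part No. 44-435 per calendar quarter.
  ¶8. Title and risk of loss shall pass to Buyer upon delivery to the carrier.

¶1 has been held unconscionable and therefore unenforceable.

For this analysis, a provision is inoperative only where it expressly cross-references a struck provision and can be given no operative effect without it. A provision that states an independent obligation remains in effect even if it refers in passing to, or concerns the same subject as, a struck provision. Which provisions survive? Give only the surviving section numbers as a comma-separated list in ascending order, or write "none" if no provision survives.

¶1 is struck. ¶5 has no operative effect of its own apart from ¶1 and is therefore inoperative. ¶6 makes ¶5 an essential term, and ¶5 has been rendered inoperative by the cascade; under ¶6, the entire Agreement is therefore void. No provision of the Agreement survives.

none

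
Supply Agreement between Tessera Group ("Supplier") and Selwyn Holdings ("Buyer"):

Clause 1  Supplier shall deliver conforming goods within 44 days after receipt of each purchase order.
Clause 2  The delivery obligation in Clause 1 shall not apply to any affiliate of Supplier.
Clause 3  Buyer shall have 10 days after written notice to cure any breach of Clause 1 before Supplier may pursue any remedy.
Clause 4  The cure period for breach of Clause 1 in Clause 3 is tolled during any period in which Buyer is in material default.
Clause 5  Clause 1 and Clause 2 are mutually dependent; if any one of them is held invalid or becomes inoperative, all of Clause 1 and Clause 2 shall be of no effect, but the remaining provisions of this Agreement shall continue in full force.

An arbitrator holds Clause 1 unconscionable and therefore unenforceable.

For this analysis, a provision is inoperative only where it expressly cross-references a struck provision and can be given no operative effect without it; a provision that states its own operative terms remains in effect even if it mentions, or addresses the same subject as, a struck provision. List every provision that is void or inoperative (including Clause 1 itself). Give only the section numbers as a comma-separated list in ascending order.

1, 2, 3, 4

Clause 1 is struck. The whole of Clause 2 is the carve-out from the delivery obligation, defined by reference to Clause 1, so Clause 2 cannot stand once Clause 1 is removed. Clause 3 operates only by reference to Clause 1, so it falls with Clause 1. The whole of Clause 4 is the tolling of the cure period for breach of Clause 1, defined by reference to Clause 3, so Clause 4 cannot stand once Clause 3 is removed. Clause 5 declares Clause 1 and Clause 2 mutually dependent; since one of them has fallen, all of them are of no effect. The remainder continues in force under Clause 5. Only Clause 5 remains in effect.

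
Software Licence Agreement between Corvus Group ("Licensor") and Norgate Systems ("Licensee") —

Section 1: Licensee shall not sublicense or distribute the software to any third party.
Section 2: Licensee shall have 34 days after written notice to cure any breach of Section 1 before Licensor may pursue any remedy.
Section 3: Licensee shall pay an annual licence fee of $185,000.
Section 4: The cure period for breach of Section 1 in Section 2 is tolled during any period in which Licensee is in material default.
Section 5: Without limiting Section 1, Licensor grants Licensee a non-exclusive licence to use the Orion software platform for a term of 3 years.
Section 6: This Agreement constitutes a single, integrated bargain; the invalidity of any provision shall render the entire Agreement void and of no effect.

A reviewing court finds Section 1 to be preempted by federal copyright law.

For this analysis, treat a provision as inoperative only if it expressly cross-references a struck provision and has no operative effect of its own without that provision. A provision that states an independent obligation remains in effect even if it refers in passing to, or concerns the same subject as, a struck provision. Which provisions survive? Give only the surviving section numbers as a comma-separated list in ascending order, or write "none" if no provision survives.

none

Section 1 is struck. Section 2 operates only by reference to Section 1, so it falls with Section 1. Section 4 has no operative effect of its own apart from Section 2 and is therefore inoperative. Section 6 provides that the Agreement is not severable, so the invalidity of any one provision voids the entire Agreement. No provision of the Agreement survives.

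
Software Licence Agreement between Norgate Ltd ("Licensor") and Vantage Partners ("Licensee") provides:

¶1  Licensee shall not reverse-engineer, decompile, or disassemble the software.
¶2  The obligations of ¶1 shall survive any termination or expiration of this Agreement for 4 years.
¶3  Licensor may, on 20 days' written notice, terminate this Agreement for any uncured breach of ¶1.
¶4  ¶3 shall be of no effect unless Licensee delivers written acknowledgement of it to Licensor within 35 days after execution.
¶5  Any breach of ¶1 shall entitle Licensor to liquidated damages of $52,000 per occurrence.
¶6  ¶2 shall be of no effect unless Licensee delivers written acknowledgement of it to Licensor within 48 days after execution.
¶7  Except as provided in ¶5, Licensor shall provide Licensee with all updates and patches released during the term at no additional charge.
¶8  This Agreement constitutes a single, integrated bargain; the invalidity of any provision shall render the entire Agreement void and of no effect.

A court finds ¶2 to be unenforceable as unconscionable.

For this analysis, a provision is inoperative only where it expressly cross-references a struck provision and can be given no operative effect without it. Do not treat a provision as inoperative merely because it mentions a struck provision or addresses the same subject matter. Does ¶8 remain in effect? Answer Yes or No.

No

¶2 is struck. ¶6 merely fixes the acknowledgement condition for ¶2; with ¶2 gone it has nothing to operate on and falls away. ¶8 provides that the Agreement is not severable, so the invalidity of any one provision voids the entire Agreement. No provision of the Agreement survives. ¶8 is among the inoperative provisions, so the answer is no.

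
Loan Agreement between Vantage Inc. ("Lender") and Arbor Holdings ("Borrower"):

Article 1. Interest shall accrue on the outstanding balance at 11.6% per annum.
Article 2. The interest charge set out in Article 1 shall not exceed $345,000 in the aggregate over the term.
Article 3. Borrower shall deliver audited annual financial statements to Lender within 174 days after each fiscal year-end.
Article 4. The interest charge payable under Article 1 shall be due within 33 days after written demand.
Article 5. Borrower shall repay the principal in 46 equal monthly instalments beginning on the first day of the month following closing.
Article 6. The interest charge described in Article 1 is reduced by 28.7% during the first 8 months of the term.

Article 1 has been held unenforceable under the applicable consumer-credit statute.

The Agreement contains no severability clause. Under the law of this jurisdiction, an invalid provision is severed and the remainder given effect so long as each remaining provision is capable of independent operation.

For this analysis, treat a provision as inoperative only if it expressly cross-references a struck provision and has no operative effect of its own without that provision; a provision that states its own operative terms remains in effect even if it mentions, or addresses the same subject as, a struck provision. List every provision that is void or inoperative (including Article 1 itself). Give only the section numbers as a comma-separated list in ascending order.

Article 1 is struck. The whole of Article 2 is the aggregate cap on the interest charge, defined by reference to Article 1, so Article 2 cannot stand once Article 1 is removed. Article 4 operates only by reference to Article 1, so it falls with Article 1. Article 6 does nothing except set the introductory reduction to the interest charge by reference to Article 1; with Article 1 gone it has no independent effect and is inoperative. Under the stated default rule, only provisions that cannot operate independently fall away; the rest are enforced. The provisions still in force are Article 3 and Article 5.

1, 2, 4, 6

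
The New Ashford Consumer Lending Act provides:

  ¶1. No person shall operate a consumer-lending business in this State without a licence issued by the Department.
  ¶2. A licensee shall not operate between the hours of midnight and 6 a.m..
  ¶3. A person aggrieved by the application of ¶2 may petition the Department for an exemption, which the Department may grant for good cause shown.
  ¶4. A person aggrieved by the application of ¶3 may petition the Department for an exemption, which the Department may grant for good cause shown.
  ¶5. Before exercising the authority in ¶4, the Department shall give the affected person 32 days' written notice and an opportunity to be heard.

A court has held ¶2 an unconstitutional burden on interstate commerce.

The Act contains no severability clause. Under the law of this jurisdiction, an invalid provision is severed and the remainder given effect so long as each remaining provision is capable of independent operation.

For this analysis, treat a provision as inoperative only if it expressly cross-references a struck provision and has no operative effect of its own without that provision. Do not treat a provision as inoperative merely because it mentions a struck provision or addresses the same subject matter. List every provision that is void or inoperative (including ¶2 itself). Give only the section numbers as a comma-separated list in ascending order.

2, 3, 4, 5

¶2 is struck. ¶3 merely fixes the exemption procedure for ¶2; with ¶2 gone it has nothing to operate on and falls away. ¶4 has no operative effect of its own apart from ¶3 and is therefore inoperative. ¶5 operates only by reference to ¶4, so it falls with ¶4. With no severability clause, the stated default rule severs what cannot stand and enforces each remaining provision that can operate on its own. Only ¶1 remains in effect.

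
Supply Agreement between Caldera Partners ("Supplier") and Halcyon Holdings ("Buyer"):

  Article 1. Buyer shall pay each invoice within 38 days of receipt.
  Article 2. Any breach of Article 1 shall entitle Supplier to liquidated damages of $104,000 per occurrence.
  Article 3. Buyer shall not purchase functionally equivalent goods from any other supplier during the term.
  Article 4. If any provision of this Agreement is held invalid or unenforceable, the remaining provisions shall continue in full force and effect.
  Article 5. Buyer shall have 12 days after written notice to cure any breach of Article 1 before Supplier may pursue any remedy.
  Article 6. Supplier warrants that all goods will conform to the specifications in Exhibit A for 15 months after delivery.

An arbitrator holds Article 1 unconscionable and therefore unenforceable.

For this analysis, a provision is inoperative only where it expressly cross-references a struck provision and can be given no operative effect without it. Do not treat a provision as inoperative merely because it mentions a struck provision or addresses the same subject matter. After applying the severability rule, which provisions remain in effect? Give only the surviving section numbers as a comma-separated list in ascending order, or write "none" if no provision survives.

3, 4, 6

Article 1 is struck. Article 2 has no operative effect of its own apart from Article 1 and is therefore inoperative. Article 5 operates only by reference to Article 1, so it falls with Article 1. Article 4 is a severability clause and preserves every provision that can still be given independent effect. Article 3, Article 4, and Article 6 remain in effect.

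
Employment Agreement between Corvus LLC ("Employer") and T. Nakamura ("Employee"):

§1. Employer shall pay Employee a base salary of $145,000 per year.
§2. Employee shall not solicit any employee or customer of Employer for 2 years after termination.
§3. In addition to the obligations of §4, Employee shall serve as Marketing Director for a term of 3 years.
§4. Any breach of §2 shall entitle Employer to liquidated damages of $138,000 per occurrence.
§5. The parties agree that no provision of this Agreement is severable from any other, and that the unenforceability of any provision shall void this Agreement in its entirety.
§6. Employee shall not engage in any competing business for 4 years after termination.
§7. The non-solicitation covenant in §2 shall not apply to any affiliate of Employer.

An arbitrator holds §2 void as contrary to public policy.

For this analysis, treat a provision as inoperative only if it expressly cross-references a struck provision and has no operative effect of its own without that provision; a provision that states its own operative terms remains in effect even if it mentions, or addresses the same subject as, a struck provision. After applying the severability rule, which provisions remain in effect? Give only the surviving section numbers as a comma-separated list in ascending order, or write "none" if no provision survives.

none

§2 is struck. §4 operates only by reference to §2, so it falls with §2. §7 has no operative effect of its own apart from §2 and is therefore inoperative. §5 provides that the Agreement is not severable, so the invalidity of any one provision voids the entire Agreement. No provision of the Agreement survives.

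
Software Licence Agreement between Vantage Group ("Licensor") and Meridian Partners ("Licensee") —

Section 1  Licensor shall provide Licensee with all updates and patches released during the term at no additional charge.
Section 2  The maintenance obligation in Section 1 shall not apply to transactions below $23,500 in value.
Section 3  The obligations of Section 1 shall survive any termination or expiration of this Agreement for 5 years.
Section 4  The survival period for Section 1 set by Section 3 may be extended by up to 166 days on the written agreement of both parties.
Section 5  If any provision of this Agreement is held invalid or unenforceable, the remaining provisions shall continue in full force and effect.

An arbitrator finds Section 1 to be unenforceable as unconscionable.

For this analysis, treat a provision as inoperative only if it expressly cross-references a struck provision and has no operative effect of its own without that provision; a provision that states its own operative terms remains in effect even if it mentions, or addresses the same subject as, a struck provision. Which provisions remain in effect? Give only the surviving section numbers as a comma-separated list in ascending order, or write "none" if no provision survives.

Section 1 is struck. Section 2 has no operative effect of its own apart from Section 1 and is therefore inoperative. Section 3 merely fixes the survival period for Section 1; with Section 1 gone it has nothing to operate on and falls away. Section 4 does nothing except set the extension of the survival period for Section 1 by reference to Section 3; with Section 3 gone it has no independent effect and is inoperative. Section 5 is a severability clause and preserves every provision that can still be given independent effect. Only Section 5 remains in effect.

5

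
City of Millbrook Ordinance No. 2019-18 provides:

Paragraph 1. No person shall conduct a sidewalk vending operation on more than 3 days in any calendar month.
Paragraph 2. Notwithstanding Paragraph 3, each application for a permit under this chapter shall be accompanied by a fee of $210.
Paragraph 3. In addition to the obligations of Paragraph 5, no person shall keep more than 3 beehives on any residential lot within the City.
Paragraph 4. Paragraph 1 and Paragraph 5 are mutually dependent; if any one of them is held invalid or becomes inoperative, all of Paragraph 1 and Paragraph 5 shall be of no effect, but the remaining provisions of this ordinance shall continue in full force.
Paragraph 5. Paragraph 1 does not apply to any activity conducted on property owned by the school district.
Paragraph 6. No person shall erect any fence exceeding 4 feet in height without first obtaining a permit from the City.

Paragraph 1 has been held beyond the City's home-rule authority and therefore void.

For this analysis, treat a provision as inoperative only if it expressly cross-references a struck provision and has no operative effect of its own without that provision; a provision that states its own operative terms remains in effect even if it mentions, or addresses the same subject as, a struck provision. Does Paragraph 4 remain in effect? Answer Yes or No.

Paragraph 1 is struck. The only function of Paragraph 5 is the public-property exemption from Paragraph 1, so it cannot stand once Paragraph 1 is removed. Although Paragraph 3 refers to Paragraph 5, its operative terms do not depend on Paragraph 5, so it remains in effect. Paragraph 4 declares Paragraph 1 and Paragraph 5 mutually dependent; since one of them has fallen, all of them are of no effect. The remainder continues in force under Paragraph 4. The provisions still in force are Paragraph 2, Paragraph 3, Paragraph 4, and Paragraph 6. Paragraph 4 is among the surviving provisions, so the answer is yes.

Yes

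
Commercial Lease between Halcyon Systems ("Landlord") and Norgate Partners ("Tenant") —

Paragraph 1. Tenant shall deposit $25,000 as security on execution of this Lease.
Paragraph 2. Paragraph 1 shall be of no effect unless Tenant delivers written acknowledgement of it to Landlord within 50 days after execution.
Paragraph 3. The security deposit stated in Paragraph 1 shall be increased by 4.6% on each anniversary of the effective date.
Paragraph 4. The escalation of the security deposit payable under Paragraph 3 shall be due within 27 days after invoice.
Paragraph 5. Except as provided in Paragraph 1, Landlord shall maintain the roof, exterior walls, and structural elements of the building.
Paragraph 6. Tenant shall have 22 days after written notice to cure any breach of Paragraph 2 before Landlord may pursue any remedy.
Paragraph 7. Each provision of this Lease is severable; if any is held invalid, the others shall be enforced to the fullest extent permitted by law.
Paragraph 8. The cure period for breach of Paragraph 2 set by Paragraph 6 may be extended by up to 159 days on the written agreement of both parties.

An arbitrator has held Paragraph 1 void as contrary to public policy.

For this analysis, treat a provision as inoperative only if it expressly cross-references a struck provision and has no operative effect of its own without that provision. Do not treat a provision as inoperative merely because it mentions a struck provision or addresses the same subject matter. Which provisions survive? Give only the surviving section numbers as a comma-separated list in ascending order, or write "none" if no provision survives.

5, 7

Paragraph 1 is struck. Paragraph 2 merely fixes the acknowledgement condition for Paragraph 1; with Paragraph 1 gone it has nothing to operate on and falls away. Paragraph 3 has no operative effect of its own apart from Paragraph 1 and is therefore inoperative. Paragraph 4 has no operative effect of its own apart from Paragraph 3 and is therefore inoperative. Paragraph 6 operates only by reference to Paragraph 2, so it falls with Paragraph 2. Paragraph 8 operates only by reference to Paragraph 6, so it falls with Paragraph 6. Paragraph 5 mentions Paragraph 1 but its own obligation stands independently of Paragraph 1, so Paragraph 5 is not affected. Paragraph 7 is a severability clause and preserves every provision that can still be given independent effect. The provisions still in force are Paragraph 5 and Paragraph 7.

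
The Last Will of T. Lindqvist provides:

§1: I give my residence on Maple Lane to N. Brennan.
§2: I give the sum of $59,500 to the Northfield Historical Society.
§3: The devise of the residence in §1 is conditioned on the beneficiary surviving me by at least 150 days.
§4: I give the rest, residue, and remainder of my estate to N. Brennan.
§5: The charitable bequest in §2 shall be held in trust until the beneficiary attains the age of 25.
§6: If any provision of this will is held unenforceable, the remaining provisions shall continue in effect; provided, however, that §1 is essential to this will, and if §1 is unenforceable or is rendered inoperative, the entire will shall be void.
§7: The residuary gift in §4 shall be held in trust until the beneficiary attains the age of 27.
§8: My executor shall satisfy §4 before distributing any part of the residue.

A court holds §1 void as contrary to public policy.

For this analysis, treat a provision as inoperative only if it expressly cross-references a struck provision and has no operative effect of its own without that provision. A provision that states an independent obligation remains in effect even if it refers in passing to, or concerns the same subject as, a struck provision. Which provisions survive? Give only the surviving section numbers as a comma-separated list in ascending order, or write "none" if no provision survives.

none

§1 is struck. The only function of §3 is the survivorship condition on §1, so it cannot stand once §1 is removed. §6 makes §1 an essential term, and §1 is the provision held invalid; under §6, the entire will is therefore void. No provision of the will survives.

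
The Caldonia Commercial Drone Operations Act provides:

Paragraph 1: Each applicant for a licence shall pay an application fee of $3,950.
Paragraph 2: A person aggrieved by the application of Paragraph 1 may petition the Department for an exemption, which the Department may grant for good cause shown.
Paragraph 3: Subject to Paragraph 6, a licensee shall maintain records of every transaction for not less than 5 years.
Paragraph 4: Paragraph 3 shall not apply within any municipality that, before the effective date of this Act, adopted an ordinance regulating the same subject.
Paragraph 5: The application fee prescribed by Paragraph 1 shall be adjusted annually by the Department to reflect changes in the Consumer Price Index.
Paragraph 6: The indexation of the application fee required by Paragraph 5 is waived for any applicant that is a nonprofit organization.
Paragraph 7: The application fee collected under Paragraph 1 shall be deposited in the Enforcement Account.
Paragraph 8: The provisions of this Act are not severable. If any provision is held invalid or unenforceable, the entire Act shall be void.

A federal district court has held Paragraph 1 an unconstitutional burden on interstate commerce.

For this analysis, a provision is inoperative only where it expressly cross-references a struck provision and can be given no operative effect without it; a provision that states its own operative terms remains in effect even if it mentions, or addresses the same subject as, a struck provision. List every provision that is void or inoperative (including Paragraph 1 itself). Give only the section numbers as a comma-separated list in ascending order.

1, 2, 3, 4, 5, 6, 7, 8

Paragraph 1 is struck. Paragraph 2 has no operative effect of its own apart from Paragraph 1 and is therefore inoperative. Paragraph 5 operates only by reference to Paragraph 1, so it falls with Paragraph 1. Paragraph 7 does nothing except set the disposition of the application fee by reference to Paragraph 1; with Paragraph 1 gone it has no independent effect and is inoperative. The whole of Paragraph 6 is the nonprofit waiver of the indexation of the application fee, defined by reference to Paragraph 5, so Paragraph 6 cannot stand once Paragraph 5 is removed. Paragraph 8 provides that the Act is not severable, so the invalidity of any one provision voids the entire Act. No provision of the Act survives.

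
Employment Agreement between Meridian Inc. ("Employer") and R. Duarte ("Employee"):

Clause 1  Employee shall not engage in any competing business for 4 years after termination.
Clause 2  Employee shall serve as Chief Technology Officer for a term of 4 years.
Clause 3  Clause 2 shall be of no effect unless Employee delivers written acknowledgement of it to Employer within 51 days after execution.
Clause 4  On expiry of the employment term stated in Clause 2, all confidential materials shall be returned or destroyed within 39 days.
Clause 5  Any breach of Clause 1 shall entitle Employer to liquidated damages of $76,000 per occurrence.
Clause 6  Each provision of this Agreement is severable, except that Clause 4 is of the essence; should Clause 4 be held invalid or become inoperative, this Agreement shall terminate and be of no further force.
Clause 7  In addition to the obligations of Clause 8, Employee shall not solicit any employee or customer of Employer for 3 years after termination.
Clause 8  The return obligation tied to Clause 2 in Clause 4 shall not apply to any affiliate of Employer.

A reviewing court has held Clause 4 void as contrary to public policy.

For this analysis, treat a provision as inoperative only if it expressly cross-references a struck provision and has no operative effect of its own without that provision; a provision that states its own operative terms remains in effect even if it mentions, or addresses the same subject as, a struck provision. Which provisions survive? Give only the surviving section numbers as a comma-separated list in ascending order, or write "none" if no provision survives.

none

Clause 4 is struck. Clause 8 operates only by reference to Clause 4, so it falls with Clause 4. Clause 6 makes Clause 4 an essential term, and Clause 4 is the provision held invalid; under Clause 6, the entire Agreement is therefore void. No provision of the Agreement survives.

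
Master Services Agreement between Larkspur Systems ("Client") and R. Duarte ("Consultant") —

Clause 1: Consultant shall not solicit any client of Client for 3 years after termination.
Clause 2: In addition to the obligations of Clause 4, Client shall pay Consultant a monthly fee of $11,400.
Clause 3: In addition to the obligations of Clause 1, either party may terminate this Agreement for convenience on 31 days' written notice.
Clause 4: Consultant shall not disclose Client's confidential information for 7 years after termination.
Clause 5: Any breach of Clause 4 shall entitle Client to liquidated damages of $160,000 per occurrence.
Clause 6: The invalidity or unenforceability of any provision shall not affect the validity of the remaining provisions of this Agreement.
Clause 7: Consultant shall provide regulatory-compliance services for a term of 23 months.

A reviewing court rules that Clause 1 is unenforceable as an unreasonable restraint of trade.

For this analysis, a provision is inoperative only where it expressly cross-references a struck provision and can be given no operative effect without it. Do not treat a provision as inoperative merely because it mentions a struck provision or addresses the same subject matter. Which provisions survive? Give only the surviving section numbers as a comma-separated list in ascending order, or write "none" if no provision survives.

2, 3, 4, 5, 6, 7

Clause 1 is struck. Clause 3 mentions Clause 1 but its own obligation stands independently of Clause 1, so Clause 3 is not affected. No other provision's operative terms depend on Clause 1. Clause 6 is a severability clause and preserves every provision that can still be given independent effect. Clause 2, Clause 3, Clause 4, Clause 5, Clause 6, and Clause 7 remain in effect.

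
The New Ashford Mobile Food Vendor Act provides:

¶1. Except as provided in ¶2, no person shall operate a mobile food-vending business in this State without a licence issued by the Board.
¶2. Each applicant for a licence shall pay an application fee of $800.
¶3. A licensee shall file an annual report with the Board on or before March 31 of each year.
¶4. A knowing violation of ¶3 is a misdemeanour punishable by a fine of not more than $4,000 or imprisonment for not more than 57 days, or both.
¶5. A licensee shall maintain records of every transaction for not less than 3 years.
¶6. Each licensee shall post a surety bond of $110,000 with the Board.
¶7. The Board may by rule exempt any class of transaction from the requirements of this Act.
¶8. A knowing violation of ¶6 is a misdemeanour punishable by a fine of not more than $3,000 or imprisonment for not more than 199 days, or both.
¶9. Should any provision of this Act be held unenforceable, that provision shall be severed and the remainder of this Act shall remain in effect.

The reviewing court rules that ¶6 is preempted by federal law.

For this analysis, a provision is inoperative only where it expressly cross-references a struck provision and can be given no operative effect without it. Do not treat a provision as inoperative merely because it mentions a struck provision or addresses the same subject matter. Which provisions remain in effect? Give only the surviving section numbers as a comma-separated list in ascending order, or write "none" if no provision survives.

¶6 is struck. ¶8 operates only by reference to ¶6, so it falls with ¶6. Under the severability clause in ¶9, the remaining provisions continue in force. That leaves ¶1, ¶2, ¶3, ¶4, ¶5, ¶7, and ¶9 in effect.

1, 2, 3, 4, 5, 7, 9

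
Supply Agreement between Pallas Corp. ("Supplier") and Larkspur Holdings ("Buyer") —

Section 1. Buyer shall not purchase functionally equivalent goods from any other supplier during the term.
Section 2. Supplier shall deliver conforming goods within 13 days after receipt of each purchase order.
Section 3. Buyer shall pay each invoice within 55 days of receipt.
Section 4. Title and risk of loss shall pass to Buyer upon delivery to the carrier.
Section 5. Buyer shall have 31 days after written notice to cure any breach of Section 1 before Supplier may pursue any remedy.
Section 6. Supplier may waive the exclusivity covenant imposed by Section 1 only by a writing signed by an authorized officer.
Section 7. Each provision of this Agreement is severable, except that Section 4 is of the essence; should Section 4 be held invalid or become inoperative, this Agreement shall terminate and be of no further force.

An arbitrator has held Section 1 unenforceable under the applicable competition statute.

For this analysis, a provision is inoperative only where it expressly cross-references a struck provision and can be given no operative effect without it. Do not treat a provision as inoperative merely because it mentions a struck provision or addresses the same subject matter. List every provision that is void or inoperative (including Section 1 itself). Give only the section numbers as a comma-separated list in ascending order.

Section 1 is struck. Section 5 merely fixes the cure period for breach of Section 1; with Section 1 gone it has nothing to operate on and falls away. Section 6 has no operative effect of its own apart from Section 1 and is therefore inoperative. Section 7 makes Section 4 an essential term, but Section 4 is unaffected, so the severability proviso in Section 7 preserves the remaining provisions. That leaves Section 2, Section 3, Section 4, and Section 7 in effect.

1, 5, 6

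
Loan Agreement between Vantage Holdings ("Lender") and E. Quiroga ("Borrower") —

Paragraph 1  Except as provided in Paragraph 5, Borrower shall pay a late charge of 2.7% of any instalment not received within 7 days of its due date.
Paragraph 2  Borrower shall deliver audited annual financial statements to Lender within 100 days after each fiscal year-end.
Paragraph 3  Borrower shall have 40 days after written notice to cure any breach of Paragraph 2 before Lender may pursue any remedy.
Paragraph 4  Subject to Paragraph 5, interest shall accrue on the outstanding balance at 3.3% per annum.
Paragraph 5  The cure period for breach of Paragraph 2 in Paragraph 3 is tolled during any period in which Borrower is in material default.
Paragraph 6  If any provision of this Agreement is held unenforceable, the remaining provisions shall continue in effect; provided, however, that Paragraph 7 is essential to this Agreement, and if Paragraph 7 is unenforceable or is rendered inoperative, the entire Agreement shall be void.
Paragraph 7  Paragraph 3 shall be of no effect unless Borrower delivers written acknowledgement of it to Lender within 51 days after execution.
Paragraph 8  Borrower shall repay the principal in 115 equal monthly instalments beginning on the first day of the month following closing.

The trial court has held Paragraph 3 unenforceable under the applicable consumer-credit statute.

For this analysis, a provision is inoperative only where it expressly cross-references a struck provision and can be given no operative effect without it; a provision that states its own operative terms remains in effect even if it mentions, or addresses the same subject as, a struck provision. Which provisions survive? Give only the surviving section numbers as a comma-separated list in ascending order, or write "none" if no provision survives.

Paragraph 3 is struck. Paragraph 5 does nothing except set the tolling of the cure period for breach of Paragraph 2 by reference to Paragraph 3; with Paragraph 3 gone it has no independent effect and is inoperative. The only function of Paragraph 7 is the acknowledgement condition for Paragraph 3, so it cannot stand once Paragraph 3 is removed. Paragraph 6 makes Paragraph 7 an essential term, and Paragraph 7 has been rendered inoperative by the cascade; under Paragraph 6, the entire Agreement is therefore void. No provision of the Agreement survives.

none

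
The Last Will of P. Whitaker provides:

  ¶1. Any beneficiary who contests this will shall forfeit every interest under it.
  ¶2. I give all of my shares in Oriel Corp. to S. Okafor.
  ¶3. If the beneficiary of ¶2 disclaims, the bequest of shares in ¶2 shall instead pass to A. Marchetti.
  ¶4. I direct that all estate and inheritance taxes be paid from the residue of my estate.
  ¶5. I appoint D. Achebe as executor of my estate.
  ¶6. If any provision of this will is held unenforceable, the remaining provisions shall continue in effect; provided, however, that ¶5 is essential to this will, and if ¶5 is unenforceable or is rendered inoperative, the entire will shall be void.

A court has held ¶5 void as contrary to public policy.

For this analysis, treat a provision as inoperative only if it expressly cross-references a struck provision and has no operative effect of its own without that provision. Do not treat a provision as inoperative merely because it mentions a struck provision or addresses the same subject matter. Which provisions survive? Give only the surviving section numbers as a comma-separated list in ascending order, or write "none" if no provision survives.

¶5 is struck. No other provision's operative terms depend on ¶5. ¶6 makes ¶5 an essential term, and ¶5 is the provision held invalid; under ¶6, the entire will is therefore void. No provision of the will survives.

none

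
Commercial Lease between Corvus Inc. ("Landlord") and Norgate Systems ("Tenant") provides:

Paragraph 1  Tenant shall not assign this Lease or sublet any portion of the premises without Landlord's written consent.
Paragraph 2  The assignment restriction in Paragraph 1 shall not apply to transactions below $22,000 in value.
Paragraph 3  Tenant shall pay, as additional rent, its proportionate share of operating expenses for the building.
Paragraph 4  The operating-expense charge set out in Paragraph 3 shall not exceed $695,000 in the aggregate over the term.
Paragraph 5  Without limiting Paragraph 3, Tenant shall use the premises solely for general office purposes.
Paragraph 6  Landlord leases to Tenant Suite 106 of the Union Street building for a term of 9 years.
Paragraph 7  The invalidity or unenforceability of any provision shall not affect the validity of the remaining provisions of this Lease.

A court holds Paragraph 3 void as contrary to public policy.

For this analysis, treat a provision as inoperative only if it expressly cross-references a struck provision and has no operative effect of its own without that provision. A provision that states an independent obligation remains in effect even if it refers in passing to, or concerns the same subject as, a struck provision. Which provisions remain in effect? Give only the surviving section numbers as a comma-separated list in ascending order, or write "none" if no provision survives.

Paragraph 3 is struck. Paragraph 4 does nothing except set the aggregate cap on the operating-expense charge by reference to Paragraph 3; with Paragraph 3 gone it has no independent effect and is inoperative. Although Paragraph 5 refers to Paragraph 3, its operative terms do not depend on Paragraph 3, so it remains in effect. Under the severability clause in Paragraph 7, the remaining provisions continue in force. That leaves Paragraph 1, Paragraph 2, Paragraph 5, Paragraph 6, and Paragraph 7 in effect.

1, 2, 5, 6, 7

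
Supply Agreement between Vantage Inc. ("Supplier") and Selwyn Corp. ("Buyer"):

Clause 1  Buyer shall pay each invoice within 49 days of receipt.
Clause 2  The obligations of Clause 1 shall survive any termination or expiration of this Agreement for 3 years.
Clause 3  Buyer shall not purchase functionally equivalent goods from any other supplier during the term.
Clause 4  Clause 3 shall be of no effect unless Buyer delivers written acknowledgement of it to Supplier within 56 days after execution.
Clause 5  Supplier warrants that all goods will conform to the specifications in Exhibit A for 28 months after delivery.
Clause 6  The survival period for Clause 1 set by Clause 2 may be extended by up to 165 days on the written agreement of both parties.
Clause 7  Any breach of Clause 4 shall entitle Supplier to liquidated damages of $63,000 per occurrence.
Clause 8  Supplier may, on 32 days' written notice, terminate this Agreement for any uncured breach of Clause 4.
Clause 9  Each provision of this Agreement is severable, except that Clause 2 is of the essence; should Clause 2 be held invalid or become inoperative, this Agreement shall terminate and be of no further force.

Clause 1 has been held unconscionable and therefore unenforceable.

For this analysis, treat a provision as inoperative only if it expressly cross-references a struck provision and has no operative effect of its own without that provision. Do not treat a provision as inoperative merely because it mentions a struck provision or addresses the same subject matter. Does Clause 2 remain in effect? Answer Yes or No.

Clause 1 is struck. Clause 2 merely fixes the survival period for Clause 1; with Clause 1 gone it has nothing to operate on and falls away. Clause 6 operates only by reference to Clause 2, so it falls with Clause 2. Clause 9 makes Clause 2 an essential term, and Clause 2 has been rendered inoperative by the cascade; under Clause 9, the entire Agreement is therefore void. No provision of the Agreement survives. Clause 2 is among the inoperative provisions, so the answer is no.

No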